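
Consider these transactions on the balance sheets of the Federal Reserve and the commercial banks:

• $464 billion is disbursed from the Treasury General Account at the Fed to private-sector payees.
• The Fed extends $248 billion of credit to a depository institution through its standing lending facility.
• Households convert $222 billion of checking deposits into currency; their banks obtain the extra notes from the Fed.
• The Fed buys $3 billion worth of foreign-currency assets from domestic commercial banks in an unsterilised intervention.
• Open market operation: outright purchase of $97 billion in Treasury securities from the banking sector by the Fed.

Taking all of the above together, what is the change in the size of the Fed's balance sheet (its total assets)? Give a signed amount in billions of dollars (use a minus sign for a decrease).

Government spending $464 billion: only the composition of liabilities changes → 0.
Discount-window loan $248 billion: a Fed asset is acquired → +$248B.
Currency withdrawal $222 billion: only the composition of liabilities changes → 0.
FX purchase $3 billion: a Fed asset is acquired → +$3B.
OMO purchase (from banks) $97 billion: a Fed asset is acquired → +$97B.
Net: 0 + 248 + 0 + 3 + 97 = +$348 billion.

+$348 billion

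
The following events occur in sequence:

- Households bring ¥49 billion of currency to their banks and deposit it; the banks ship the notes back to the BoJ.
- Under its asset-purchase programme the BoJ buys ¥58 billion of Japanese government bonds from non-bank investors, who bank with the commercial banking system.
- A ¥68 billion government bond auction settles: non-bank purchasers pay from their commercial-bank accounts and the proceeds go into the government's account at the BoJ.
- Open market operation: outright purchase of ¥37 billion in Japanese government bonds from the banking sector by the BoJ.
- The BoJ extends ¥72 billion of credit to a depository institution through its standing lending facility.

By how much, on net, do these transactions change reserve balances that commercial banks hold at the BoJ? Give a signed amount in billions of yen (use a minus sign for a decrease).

+¥148 billion

Currency deposit ¥49 billion: returned notes are swapped for reserve credit → +¥49B.
Asset purchase (from non-banks) ¥58 billion: the BoJ pays by crediting reserve accounts → +¥58B.
Government account inflow ¥68 billion: funds move from bank reserves into the government account → −¥68B.
OMO purchase (from banks) ¥37 billion: the BoJ pays by crediting reserve accounts → +¥37B.
Discount-window loan ¥72 billion: the loan is credited to the bank's reserve account → +¥72B.
Net: 49 + 58 − 68 + 37 + 72 = +¥148 billion.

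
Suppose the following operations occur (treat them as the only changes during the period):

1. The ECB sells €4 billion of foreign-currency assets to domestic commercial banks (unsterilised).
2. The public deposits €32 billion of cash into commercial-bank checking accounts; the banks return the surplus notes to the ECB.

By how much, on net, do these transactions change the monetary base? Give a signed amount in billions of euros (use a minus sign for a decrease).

FX sale €4 billion: ECB balance sheet contracts → −€4B.
Currency deposit €32 billion: just a shift between currency and reserves — both are base money → 0.
Net: −4 + 0 = -€4 billion.

-€4 billion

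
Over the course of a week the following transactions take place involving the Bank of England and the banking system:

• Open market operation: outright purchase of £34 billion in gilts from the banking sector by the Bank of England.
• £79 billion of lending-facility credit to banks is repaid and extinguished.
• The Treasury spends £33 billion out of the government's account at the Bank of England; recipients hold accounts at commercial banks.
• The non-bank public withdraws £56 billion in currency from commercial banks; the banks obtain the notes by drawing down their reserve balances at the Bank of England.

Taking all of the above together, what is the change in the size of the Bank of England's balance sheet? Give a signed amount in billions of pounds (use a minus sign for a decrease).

OMO purchase (from banks) £34 billion: a Bank of England asset is acquired → +£34B.
Discount-window repayment £79 billion: a Bank of England asset is shed → −£79B.
Government spending £33 billion: only the composition of liabilities changes → 0.
Currency withdrawal £56 billion: only the composition of liabilities changes → 0.
Net: 34 − 79 + 0 + 0 = -£45 billion.

-£45 billion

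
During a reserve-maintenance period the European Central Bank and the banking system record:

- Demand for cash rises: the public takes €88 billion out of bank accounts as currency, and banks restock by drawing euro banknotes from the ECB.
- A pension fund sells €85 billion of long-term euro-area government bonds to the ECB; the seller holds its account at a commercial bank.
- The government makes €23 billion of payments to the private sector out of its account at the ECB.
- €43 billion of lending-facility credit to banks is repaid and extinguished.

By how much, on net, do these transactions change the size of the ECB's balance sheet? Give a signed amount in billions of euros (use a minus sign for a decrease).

Currency withdrawal €88 billion: only the composition of liabilities changes → 0.
Asset purchase (from non-banks) €85 billion: an ECB asset is acquired → +€85B.
Government spending €23 billion: only the composition of liabilities changes → 0.
Discount-window repayment €43 billion: an ECB asset is shed → −€43B.
Net: 0 + 85 + 0 − 43 = +€42 billion.

+€42 billion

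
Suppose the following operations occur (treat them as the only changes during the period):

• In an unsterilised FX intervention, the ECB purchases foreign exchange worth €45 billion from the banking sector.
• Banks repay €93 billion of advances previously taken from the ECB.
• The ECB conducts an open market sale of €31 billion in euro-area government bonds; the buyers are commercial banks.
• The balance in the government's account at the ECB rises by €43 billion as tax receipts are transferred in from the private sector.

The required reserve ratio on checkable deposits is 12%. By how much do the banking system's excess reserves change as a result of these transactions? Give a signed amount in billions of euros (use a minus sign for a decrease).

FX purchase €45 billion: reserves +€45B, deposits 0.
Discount-window repayment €93 billion: reserves −€93B, deposits 0.
OMO sale (to banks) €31 billion: reserves −€31B, deposits 0.
Government account inflow €43 billion: reserves −€43B, deposits −€43B.
Totals: Δreserves = −€122B, Δdeposits = −€43B.
Δrequired reserves = 12% × −€43B = −€5.16B.
Δexcess reserves = Δreserves − Δrequired = −€122B − (−€5.16B) = -€116.84 billion.

-€116.84 billion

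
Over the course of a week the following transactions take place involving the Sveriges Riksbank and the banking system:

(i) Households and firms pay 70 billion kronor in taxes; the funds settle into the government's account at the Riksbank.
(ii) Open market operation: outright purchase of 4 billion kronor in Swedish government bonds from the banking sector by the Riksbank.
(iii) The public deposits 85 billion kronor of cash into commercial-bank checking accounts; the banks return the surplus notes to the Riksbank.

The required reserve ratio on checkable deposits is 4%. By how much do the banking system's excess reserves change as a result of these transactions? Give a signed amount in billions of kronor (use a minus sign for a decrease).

+18.4 billion

Government account inflow 70 billion kronor: reserves −70B, deposits −70B.
OMO purchase (from banks) 4 billion kronor: reserves +4B, deposits 0.
Currency deposit 85 billion kronor: reserves +85B, deposits +85B.
Totals: Δreserves = +19B, Δdeposits = +15B.
Δrequired reserves = 4% × +15B = +0.6B.
Δexcess reserves = Δreserves − Δrequired = +19B − (+0.6B) = +18.4 billion.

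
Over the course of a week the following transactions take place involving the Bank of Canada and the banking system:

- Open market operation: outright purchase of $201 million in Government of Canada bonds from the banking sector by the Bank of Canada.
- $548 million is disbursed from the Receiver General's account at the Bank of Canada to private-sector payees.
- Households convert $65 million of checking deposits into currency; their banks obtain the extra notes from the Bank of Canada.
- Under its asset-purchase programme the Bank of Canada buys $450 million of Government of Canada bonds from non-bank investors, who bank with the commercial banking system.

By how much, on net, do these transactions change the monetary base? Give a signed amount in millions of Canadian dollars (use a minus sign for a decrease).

+$1199 million

OMO purchase (from banks) $201 million: Bank of Canada balance sheet expands → +$201M.
Government spending $548 million: a non-base liability converts back to reserves → +$548M.
Currency withdrawal $65 million: just a shift between currency and reserves — both are base money → 0.
Asset purchase (from non-banks) $450 million: Bank of Canada balance sheet expands → +$450M.
Net: 201 + 548 + 0 + 450 = +$1199 million.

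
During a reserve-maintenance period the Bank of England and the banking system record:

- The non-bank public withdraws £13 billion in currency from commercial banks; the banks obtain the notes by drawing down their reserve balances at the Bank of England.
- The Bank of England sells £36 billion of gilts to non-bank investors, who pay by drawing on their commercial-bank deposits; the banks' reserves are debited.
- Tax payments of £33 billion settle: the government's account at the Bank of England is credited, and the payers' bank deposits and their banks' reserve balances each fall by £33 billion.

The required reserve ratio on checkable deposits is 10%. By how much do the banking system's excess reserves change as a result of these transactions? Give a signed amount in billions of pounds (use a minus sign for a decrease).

-£73.8 billion

Currency withdrawal £13 billion: reserves −£13B, deposits −£13B.
Asset sale (to non-banks) £36 billion: reserves −£36B, deposits −£36B.
Government account inflow £33 billion: reserves −£33B, deposits −£33B.
Totals: Δreserves = −£82B, Δdeposits = −£82B.
Δrequired reserves = 10% × −£82B = −£8.2B.
Δexcess reserves = Δreserves − Δrequired = −£82B − (−£8.2B) = -£73.8 billion.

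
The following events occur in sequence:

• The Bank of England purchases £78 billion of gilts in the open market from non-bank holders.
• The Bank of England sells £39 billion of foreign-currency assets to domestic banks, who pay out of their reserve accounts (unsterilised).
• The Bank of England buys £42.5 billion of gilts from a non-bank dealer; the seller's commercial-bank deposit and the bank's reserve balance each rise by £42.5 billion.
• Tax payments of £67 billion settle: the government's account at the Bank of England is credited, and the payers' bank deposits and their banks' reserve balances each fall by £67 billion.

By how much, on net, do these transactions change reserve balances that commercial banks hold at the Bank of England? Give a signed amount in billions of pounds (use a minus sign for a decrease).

Bank of England balance sheet:
  Assets:      Securities +£120.5B, Foreign assets −£39B
  Liabilities: Bank reserves +£14.5B, Government deposits +£67B
Commercial banking system:
  Assets:      Reserves at CB +£14.5B, Foreign assets +£39B
  Liabilities: Checkable deposits +£53.5B
So the change in reserve balances that commercial banks hold at the Bank of England is +£14.5 billion.

+£14.5 billion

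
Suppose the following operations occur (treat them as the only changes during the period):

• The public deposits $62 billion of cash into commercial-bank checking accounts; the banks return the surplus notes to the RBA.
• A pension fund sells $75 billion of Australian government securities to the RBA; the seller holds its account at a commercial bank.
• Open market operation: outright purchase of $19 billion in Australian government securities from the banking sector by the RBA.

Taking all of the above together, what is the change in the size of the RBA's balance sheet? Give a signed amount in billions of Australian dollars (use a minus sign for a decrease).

+$94 billion

Currency deposit $62 billion: only the composition of liabilities changes → 0.
Asset purchase (from non-banks) $75 billion: an RBA asset is acquired → +$75B.
OMO purchase (from banks) $19 billion: an RBA asset is acquired → +$19B.
Net: 0 + 75 + 19 = +$94 billion.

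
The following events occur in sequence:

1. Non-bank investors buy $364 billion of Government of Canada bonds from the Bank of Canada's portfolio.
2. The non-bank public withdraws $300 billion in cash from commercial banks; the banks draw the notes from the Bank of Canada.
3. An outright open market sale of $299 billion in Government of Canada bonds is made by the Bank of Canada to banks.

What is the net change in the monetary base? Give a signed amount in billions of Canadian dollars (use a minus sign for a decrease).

Bank of Canada balance sheet:
  Assets:      Securities −$663B
  Liabilities: Bank reserves −$963B, Currency in circulation +$300B
Commercial banking system:
  Assets:      Reserves at CB −$963B, Securities +$299B
  Liabilities: Checkable deposits −$664B
Monetary base = currency + reserves: +$300B + (−$963B) = -$663 billion.

-$663 billion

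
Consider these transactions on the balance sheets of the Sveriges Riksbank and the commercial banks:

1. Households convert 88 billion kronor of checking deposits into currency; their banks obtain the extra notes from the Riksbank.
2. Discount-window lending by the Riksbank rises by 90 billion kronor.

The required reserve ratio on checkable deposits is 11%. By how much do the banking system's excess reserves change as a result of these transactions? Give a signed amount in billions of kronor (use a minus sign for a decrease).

Currency withdrawal 88 billion kronor: reserves −88B, deposits −88B.
Discount-window loan 90 billion kronor: reserves +90B, deposits 0.
Totals: Δreserves = +2B, Δdeposits = −88B.
Δrequired reserves = 11% × −88B = −9.68B.
Δexcess reserves = Δreserves − Δrequired = +2B − (−9.68B) = +11.68 billion.

+11.68 billion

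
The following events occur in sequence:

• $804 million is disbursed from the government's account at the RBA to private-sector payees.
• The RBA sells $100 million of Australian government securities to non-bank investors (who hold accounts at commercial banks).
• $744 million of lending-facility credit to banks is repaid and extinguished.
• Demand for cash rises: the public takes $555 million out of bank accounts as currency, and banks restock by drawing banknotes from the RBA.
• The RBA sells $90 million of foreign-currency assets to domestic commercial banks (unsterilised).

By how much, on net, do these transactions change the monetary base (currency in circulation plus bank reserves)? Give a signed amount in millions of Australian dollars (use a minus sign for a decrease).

-$130 million

Government spending $804 million: a non-base liability converts back to reserves → +$804M.
Asset sale (to non-banks) $100 million: RBA balance sheet contracts → −$100M.
Discount-window repayment $744 million: RBA balance sheet contracts → −$744M.
Currency withdrawal $555 million: just a shift between currency and reserves — both are base money → 0.
FX sale $90 million: RBA balance sheet contracts → −$90M.
Net: 804 − 100 − 744 + 0 − 90 = -$130 million.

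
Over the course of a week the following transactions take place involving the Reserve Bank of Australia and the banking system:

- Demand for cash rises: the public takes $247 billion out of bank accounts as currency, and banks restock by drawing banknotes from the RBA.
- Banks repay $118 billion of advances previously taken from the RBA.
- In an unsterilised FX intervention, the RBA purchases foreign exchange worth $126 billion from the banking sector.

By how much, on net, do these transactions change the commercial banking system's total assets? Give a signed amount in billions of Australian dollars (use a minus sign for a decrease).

Currency withdrawal $247 billion: bank balance sheets shrink → −$247B.
Discount-window repayment $118 billion: bank balance sheets shrink → −$118B.
FX purchase $126 billion: just an asset swap on bank balance sheets → 0.
Net: −247 − 118 + 0 = -$365 billion.

-$365 billion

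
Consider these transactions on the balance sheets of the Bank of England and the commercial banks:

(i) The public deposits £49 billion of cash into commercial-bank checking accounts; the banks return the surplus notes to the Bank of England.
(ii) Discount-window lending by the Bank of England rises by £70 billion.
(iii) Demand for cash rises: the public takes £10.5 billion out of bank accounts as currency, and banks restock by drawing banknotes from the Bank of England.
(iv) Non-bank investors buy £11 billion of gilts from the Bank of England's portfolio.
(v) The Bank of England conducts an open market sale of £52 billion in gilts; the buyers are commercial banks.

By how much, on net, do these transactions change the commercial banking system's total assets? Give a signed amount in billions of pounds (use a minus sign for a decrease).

+£97.5 billion

Currency deposit £49 billion: bank balance sheets expand → +£49B.
Discount-window loan £70 billion: bank balance sheets expand → +£70B.
Currency withdrawal £10.5 billion: bank balance sheets shrink → −£10.5B.
Asset sale (to non-banks) £11 billion: bank balance sheets shrink → −£11B.
OMO sale (to banks) £52 billion: just an asset swap on bank balance sheets → 0.
Net: 49 + 70 − 10.5 − 11 + 0 = +£97.5 billion.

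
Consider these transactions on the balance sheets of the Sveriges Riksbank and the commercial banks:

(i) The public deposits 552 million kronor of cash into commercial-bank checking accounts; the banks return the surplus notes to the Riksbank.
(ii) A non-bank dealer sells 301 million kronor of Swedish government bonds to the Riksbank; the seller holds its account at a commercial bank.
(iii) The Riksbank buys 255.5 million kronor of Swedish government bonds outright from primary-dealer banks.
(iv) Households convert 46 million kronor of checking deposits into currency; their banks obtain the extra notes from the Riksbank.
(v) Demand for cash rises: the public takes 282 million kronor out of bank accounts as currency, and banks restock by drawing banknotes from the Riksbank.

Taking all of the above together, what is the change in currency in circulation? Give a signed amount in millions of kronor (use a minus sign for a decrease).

-224 million

Currency deposit 552 million kronor: notes return to the central bank → −552M.
Asset purchase (from non-banks) 301 million kronor: no currency enters or leaves circulation → 0.
OMO purchase (from banks) 255.5 million kronor: no currency enters or leaves circulation → 0.
Currency withdrawal 46 million kronor: notes leave the central bank → +46M.
Currency withdrawal 282 million kronor: notes leave the central bank → +282M.
Net: −552 + 0 + 0 + 46 + 282 = -224 million.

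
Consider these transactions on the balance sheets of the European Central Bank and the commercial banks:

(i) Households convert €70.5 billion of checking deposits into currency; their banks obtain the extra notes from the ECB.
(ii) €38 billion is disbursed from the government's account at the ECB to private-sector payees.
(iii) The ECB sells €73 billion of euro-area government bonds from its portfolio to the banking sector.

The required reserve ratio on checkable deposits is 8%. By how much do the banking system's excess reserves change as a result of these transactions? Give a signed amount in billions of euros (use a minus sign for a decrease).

-€102.9 billion

Currency withdrawal €70.5 billion: reserves −€70.5B, deposits −€70.5B.
Government spending €38 billion: reserves +€38B, deposits +€38B.
OMO sale (to banks) €73 billion: reserves −€73B, deposits 0.
Totals: Δreserves = −€105.5B, Δdeposits = −€32.5B.
Δrequired reserves = 8% × −€32.5B = −€2.6B.
Δexcess reserves = Δreserves − Δrequired = −€105.5B − (−€2.6B) = -€102.9 billion.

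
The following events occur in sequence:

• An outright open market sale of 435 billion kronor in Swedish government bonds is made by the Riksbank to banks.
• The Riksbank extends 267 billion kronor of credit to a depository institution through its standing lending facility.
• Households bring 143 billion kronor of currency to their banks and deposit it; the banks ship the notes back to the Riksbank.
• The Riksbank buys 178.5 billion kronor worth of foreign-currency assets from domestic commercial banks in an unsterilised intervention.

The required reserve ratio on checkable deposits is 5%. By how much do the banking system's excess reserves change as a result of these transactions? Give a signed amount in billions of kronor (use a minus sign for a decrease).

+146.35 billion

OMO sale (to banks) 435 billion kronor: reserves −435B, deposits 0.
Discount-window loan 267 billion kronor: reserves +267B, deposits 0.
Currency deposit 143 billion kronor: reserves +143B, deposits +143B.
FX purchase 178.5 billion kronor: reserves +178.5B, deposits 0.
Totals: Δreserves = +153.5B, Δdeposits = +143B.
Δrequired reserves = 5% × +143B = +7.15B.
Δexcess reserves = Δreserves − Δrequired = +153.5B − (+7.15B) = +146.35 billion.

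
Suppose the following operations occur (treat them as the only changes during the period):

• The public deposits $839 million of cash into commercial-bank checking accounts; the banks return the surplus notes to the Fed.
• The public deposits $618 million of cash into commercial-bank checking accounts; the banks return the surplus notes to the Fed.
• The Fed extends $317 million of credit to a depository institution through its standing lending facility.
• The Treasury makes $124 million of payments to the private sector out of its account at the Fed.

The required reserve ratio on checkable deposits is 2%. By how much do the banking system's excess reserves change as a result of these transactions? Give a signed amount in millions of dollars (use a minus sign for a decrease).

Currency deposit $839 million: reserves +$839M, deposits +$839M.
Currency deposit $618 million: reserves +$618M, deposits +$618M.
Discount-window loan $317 million: reserves +$317M, deposits 0.
Government spending $124 million: reserves +$124M, deposits +$124M.
Totals: Δreserves = +$1898M, Δdeposits = +$1581M.
Δrequired reserves = 2% × +$1581M = +$31.62M.
Δexcess reserves = Δreserves − Δrequired = +$1898M − (+$31.62M) = +$1866.38 million.

+$1866.38 million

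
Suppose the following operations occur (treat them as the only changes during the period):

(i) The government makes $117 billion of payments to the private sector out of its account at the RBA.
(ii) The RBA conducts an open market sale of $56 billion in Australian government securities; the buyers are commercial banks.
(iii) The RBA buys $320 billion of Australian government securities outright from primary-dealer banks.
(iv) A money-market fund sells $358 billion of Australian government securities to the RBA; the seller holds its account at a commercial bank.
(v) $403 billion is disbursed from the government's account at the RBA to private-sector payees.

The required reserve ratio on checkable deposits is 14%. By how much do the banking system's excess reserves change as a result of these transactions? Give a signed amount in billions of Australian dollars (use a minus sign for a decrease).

Government spending $117 billion: reserves +$117B, deposits +$117B.
OMO sale (to banks) $56 billion: reserves −$56B, deposits 0.
OMO purchase (from banks) $320 billion: reserves +$320B, deposits 0.
Asset purchase (from non-banks) $358 billion: reserves +$358B, deposits +$358B.
Government spending $403 billion: reserves +$403B, deposits +$403B.
Totals: Δreserves = +$1142B, Δdeposits = +$878B.
Δrequired reserves = 14% × +$878B = +$122.92B.
Δexcess reserves = Δreserves − Δrequired = +$1142B − (+$122.92B) = +$1019.08 billion.

+$1019.08 billion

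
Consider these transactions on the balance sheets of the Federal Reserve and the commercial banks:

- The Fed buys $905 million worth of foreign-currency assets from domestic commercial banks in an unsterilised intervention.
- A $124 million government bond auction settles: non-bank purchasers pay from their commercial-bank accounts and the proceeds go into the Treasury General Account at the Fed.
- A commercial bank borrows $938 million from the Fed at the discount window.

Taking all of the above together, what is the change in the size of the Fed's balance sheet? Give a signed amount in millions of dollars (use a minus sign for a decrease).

Fed balance sheet:
  Assets:      Loans to banks +$938M, Foreign assets +$905M
  Liabilities: Bank reserves +$1719M, Government deposits +$124M
Commercial banking system:
  Assets:      Reserves at CB +$1719M, Foreign assets −$905M
  Liabilities: Checkable deposits −$124M, Borrowings from CB +$938M
Change in total Fed assets = +$1843 million.

+$1843 million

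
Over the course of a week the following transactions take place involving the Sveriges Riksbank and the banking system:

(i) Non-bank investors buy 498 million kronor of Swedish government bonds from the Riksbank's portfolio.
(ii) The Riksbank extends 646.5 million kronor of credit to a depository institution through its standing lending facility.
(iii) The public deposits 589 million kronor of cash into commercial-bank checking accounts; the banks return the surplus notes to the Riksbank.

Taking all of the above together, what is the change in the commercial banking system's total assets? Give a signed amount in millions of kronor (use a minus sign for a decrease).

+737.5 million

Asset sale (to non-banks) 498 million kronor: bank balance sheets shrink → −498M.
Discount-window loan 646.5 million kronor: bank balance sheets expand → +646.5M.
Currency deposit 589 million kronor: bank balance sheets expand → +589M.
Net: −498 + 646.5 + 589 = +737.5 million.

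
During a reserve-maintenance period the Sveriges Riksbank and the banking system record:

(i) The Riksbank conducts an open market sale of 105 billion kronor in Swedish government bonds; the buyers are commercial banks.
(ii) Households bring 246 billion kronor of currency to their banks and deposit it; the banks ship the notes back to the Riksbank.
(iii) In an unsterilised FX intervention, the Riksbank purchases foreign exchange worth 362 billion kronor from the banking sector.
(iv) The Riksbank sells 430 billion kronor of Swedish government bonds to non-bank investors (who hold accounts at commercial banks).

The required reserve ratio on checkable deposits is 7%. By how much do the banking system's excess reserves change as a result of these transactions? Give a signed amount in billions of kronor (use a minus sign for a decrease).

OMO sale (to banks) 105 billion kronor: reserves −105B, deposits 0.
Currency deposit 246 billion kronor: reserves +246B, deposits +246B.
FX purchase 362 billion kronor: reserves +362B, deposits 0.
Asset sale (to non-banks) 430 billion kronor: reserves −430B, deposits −430B.
Totals: Δreserves = +73B, Δdeposits = −184B.
Δrequired reserves = 7% × −184B = −12.88B.
Δexcess reserves = Δreserves − Δrequired = +73B − (−12.88B) = +85.88 billion.

+85.88 billion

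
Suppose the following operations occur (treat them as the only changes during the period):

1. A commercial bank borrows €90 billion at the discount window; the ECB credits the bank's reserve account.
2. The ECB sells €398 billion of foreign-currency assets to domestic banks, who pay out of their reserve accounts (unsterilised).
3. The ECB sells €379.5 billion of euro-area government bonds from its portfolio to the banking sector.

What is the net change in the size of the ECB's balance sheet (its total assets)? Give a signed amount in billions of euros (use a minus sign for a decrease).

Discount-window loan €90 billion: an ECB asset is acquired → +€90B.
FX sale €398 billion: an ECB asset is shed → −€398B.
OMO sale (to banks) €379.5 billion: an ECB asset is shed → −€379.5B.
Net: 90 − 398 − 379.5 = -€687.5 billion.

-€687.5 billion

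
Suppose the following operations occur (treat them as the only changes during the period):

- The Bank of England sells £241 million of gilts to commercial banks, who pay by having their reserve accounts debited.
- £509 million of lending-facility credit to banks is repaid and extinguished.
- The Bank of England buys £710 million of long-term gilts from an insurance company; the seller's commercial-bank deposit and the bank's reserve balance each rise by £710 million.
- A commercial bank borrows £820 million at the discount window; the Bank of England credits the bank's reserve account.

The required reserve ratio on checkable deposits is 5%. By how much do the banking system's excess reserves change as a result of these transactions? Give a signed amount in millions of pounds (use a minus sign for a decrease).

+£744.5 million

OMO sale (to banks) £241 million: reserves −£241M, deposits 0.
Discount-window repayment £509 million: reserves −£509M, deposits 0.
Asset purchase (from non-banks) £710 million: reserves +£710M, deposits +£710M.
Discount-window loan £820 million: reserves +£820M, deposits 0.
Totals: Δreserves = +£780M, Δdeposits = +£710M.
Δrequired reserves = 5% × +£710M = +£35.5M.
Δexcess reserves = Δreserves − Δrequired = +£780M − (+£35.5M) = +£744.5 million.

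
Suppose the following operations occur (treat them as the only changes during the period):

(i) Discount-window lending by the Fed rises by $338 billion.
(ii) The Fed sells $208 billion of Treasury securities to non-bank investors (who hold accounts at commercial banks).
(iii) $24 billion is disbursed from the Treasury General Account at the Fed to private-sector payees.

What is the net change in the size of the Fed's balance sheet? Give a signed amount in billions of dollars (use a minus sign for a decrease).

+$130 billion

Discount-window loan $338 billion: a Fed asset is acquired → +$338B.
Asset sale (to non-banks) $208 billion: a Fed asset is shed → −$208B.
Government spending $24 billion: only the composition of liabilities changes → 0.
Net: 338 − 208 + 0 = +$130 billion.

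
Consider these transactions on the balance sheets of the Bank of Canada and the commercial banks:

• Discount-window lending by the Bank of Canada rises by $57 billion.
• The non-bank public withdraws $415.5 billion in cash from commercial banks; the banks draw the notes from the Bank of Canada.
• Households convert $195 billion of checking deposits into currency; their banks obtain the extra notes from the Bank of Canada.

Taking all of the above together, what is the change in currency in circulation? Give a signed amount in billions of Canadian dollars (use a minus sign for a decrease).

Discount-window loan $57 billion: no currency enters or leaves circulation → 0.
Currency withdrawal $415.5 billion: notes leave the central bank → +$415.5B.
Currency withdrawal $195 billion: notes leave the central bank → +$195B.
Net: 0 + 415.5 + 195 = +$610.5 billion.

+$610.5 billion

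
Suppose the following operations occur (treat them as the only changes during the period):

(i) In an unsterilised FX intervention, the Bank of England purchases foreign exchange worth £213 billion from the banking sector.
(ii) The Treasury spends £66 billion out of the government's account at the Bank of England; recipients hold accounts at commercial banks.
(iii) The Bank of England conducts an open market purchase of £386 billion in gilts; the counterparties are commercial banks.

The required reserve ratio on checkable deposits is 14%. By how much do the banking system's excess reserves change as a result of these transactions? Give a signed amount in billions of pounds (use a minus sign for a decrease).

FX purchase £213 billion: reserves +£213B, deposits 0.
Government spending £66 billion: reserves +£66B, deposits +£66B.
OMO purchase (from banks) £386 billion: reserves +£386B, deposits 0.
Totals: Δreserves = +£665B, Δdeposits = +£66B.
Δrequired reserves = 14% × +£66B = +£9.24B.
Δexcess reserves = Δreserves − Δrequired = +£665B − (+£9.24B) = +£655.76 billion.

+£655.76 billion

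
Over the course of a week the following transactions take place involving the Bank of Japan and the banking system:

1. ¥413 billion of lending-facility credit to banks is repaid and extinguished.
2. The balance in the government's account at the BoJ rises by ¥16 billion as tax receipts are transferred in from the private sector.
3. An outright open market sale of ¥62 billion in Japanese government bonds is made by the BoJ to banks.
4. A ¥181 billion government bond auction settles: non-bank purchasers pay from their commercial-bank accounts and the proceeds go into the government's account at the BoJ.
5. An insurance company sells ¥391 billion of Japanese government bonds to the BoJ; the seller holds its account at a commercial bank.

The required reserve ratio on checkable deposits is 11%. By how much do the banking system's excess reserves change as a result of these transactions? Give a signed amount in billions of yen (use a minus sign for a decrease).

-¥302.34 billion

Discount-window repayment ¥413 billion: reserves −¥413B, deposits 0.
Government account inflow ¥16 billion: reserves −¥16B, deposits −¥16B.
OMO sale (to banks) ¥62 billion: reserves −¥62B, deposits 0.
Government account inflow ¥181 billion: reserves −¥181B, deposits −¥181B.
Asset purchase (from non-banks) ¥391 billion: reserves +¥391B, deposits +¥391B.
Totals: Δreserves = −¥281B, Δdeposits = +¥194B.
Δrequired reserves = 11% × +¥194B = +¥21.34B.
Δexcess reserves = Δreserves − Δrequired = −¥281B − (+¥21.34B) = -¥302.34 billion.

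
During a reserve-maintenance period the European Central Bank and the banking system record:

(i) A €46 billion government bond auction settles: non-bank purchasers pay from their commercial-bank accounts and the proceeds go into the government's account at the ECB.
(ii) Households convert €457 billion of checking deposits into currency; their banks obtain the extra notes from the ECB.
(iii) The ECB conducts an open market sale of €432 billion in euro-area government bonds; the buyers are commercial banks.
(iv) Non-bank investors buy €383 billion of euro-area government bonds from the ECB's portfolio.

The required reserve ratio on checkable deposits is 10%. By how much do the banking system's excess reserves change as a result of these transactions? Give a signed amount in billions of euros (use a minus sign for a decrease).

Government account inflow €46 billion: reserves −€46B, deposits −€46B.
Currency withdrawal €457 billion: reserves −€457B, deposits −€457B.
OMO sale (to banks) €432 billion: reserves −€432B, deposits 0.
Asset sale (to non-banks) €383 billion: reserves −€383B, deposits −€383B.
Totals: Δreserves = −€1318B, Δdeposits = −€886B.
Δrequired reserves = 10% × −€886B = −€88.6B.
Δexcess reserves = Δreserves − Δrequired = −€1318B − (−€88.6B) = -€1229.4 billion.

-€1229.4 billion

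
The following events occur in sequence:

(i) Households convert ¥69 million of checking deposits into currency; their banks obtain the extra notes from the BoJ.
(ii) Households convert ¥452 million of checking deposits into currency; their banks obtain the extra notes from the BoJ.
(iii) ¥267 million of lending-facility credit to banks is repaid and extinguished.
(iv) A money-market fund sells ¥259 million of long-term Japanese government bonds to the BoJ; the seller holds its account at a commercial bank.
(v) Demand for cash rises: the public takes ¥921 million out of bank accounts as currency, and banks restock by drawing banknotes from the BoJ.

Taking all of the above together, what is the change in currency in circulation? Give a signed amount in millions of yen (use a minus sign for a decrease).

Currency withdrawal ¥69 million: notes leave the central bank → +¥69M.
Currency withdrawal ¥452 million: notes leave the central bank → +¥452M.
Discount-window repayment ¥267 million: no currency enters or leaves circulation → 0.
Asset purchase (from non-banks) ¥259 million: no currency enters or leaves circulation → 0.
Currency withdrawal ¥921 million: notes leave the central bank → +¥921M.
Net: 69 + 452 + 0 + 0 + 921 = +¥1442 million.

+¥1442 million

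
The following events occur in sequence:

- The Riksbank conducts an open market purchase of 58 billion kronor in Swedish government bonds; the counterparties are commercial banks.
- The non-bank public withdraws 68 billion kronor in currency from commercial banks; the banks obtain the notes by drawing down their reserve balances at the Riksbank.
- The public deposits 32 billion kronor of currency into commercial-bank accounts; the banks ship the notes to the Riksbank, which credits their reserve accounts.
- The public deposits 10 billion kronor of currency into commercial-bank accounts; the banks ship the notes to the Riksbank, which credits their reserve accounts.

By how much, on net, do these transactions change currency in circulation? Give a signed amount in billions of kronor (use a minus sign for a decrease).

Riksbank balance sheet:
  Assets:      Securities +58B
  Liabilities: Bank reserves +32B, Currency in circulation +26B
Commercial banking system:
  Assets:      Reserves at CB +32B, Securities −58B
  Liabilities: Checkable deposits −26B
So the change in currency in circulation is +26 billion.

+26 billion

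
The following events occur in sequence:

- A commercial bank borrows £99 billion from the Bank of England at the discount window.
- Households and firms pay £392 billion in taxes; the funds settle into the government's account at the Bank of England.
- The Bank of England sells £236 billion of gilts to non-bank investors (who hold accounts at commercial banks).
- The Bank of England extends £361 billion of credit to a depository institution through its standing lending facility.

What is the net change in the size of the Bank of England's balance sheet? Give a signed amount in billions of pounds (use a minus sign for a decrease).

Bank of England balance sheet:
  Assets:      Securities −£236B, Loans to banks +£460B
  Liabilities: Bank reserves −£168B, Government deposits +£392B
Change in total Bank of England assets = +£224 billion.

+£224 billion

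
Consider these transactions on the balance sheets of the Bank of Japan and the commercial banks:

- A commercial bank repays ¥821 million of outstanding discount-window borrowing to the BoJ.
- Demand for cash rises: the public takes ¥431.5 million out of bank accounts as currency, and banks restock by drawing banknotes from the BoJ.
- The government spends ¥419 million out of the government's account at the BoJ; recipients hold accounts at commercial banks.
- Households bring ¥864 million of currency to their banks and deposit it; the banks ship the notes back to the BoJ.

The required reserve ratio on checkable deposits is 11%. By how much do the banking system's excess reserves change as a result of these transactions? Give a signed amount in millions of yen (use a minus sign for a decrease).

Discount-window repayment ¥821 million: reserves −¥821M, deposits 0.
Currency withdrawal ¥431.5 million: reserves −¥431.5M, deposits −¥431.5M.
Government spending ¥419 million: reserves +¥419M, deposits +¥419M.
Currency deposit ¥864 million: reserves +¥864M, deposits +¥864M.
Totals: Δreserves = +¥30.5M, Δdeposits = +¥851.5M.
Δrequired reserves = 11% × +¥851.5M = +¥93.665M.
Δexcess reserves = Δreserves − Δrequired = +¥30.5M − (+¥93.665M) = -¥63.165 million.

-¥63.165 million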